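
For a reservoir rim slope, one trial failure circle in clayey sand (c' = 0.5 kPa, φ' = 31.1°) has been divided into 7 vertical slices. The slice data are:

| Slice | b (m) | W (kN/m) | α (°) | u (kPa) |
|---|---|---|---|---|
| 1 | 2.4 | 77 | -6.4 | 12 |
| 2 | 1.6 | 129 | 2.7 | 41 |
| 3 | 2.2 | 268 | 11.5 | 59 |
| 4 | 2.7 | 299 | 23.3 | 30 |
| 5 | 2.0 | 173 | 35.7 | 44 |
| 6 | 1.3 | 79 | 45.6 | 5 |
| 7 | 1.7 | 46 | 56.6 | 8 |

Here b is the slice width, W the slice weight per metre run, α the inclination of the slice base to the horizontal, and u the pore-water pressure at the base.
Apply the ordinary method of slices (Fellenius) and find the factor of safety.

FS = 0.86

Ordinary method of slices: FS = Σ[c'·Δl_i + (W_i cosα_i − u_i·Δl_i)·tanφ'] / Σ W_i sinα_i, with Δl_i = b_i / cosα_i.
Slice 1: Δl = 2.4/cos(-6.4°) = 2.415 m; N'_1 = 77·cos(-6.4°) − 12·2.415 = 47.5; c'Δl = 1.21; W sinα = -8.6
Slice 2: Δl = 1.6/cos2.7° = 1.602 m; N'_2 = 129·cos2.7° − 41·1.602 = 63.2; c'Δl = 0.80; W sinα = 6.1
Slice 3: Δl = 2.2/cos11.5° = 2.245 m; N'_3 = 268·cos11.5° − 59·2.245 = 130.2; c'Δl = 1.12; W sinα = 53.4
Slice 4: Δl = 2.7/cos23.3° = 2.940 m; N'_4 = 299·cos23.3° − 30·2.940 = 186.4; c'Δl = 1.47; W sinα = 118.3
Slice 5: Δl = 2.0/cos35.7° = 2.463 m; N'_5 = 173·cos35.7° − 44·2.463 = 32.1; c'Δl = 1.23; W sinα = 101.0
Slice 6: Δl = 1.3/cos45.6° = 1.858 m; N'_6 = 79·cos45.6° − 5·1.858 = 46.0; c'Δl = 0.93; W sinα = 56.4
Slice 7: Δl = 1.7/cos56.6° = 3.088 m; N'_7 = 46·cos56.6° − 8·3.088 = 0.6; c'Δl = 1.54; W sinα = 38.4
Σc'Δl = 8.3 kN/m; ΣN' = 506.0 kN/m; ΣW sinα = 365.0 kN/m
Resisting = 8.3 + 506.0·tan31.1° = 8.3 + 305.3 = 313.6 kN/m
FS = 313.6 / 365.0 = 0.859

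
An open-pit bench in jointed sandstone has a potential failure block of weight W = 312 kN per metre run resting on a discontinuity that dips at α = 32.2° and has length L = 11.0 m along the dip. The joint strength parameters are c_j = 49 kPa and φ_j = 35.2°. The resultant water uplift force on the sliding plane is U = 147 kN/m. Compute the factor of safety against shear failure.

Resolving the block weight along and normal to the plane and applying the Mohr–Coulomb strength on the joint:
N' = W cosα − U = 312·cos32.2° − 147 = 117.0 kN/m
Driving force T = W sinα = 312·sin32.2° = 166.3 kN/m
Resisting force R = c_j·L + N'·tanφ_j = 49·11.0 + 117.0·tan35.2° = 539.0 + 82.5 = 621.5 kN/m
FS = R / T = 621.5 / 166.3 = 3.738

FS = 3.74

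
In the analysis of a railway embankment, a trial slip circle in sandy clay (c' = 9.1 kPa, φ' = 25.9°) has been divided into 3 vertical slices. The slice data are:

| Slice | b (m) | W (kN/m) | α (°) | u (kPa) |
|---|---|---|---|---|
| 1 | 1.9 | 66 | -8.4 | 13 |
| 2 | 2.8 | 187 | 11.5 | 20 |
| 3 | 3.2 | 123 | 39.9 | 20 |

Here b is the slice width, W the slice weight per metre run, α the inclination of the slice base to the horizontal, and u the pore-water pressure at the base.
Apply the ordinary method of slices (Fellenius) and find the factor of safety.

Ordinary method of slices: FS = Σ[c'·Δl_i + (W_i cosα_i − u_i·Δl_i)·tanφ'] / Σ W_i sinα_i, with Δl_i = b_i / cosα_i.
Slice 1: Δl = 1.9/cos(-8.4°) = 1.921 m; N'_1 = 66·cos(-8.4°) − 13·1.921 = 40.3; c'Δl = 17.48; W sinα = -9.6
Slice 2: Δl = 2.8/cos11.5° = 2.857 m; N'_2 = 187·cos11.5° − 20·2.857 = 126.1; c'Δl = 26.00; W sinα = 37.3
Slice 3: Δl = 3.2/cos39.9° = 4.171 m; N'_3 = 123·cos39.9° − 20·4.171 = 10.9; c'Δl = 37.96; W sinα = 78.9
Σc'Δl = 81.4 kN/m; ΣN' = 177.4 kN/m; ΣW sinα = 106.5 kN/m
Resisting = 81.4 + 177.4·tan25.9° = 81.4 + 86.1 = 167.6 kN/m
FS = 167.6 / 106.5 = 1.573

FS = 1.57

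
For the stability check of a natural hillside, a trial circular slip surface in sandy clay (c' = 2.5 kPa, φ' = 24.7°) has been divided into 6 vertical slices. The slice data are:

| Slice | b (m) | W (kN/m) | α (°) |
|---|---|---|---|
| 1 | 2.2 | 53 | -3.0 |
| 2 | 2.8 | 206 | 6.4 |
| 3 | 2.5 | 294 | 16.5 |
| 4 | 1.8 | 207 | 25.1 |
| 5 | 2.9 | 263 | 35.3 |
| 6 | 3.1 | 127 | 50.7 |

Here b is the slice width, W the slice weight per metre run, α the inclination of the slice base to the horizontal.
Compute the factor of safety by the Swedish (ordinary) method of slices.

FS = 1.17

Ordinary method of slices: FS = Σ[c'·Δl_i + (W_i cosα_i)·tanφ'] / Σ W_i sinα_i, with Δl_i = b_i / cosα_i.
Slice 1: Δl = 2.2/cos(-3.0°) = 2.203 m; N'_1 = 53·cos(-3.0°) = 52.9; c'Δl = 5.51; W sinα = -2.8
Slice 2: Δl = 2.8/cos6.4° = 2.818 m; N'_2 = 206·cos6.4° = 204.7; c'Δl = 7.04; W sinα = 23.0
Slice 3: Δl = 2.5/cos16.5° = 2.607 m; N'_3 = 294·cos16.5° = 281.9; c'Δl = 6.52; W sinα = 83.5
Slice 4: Δl = 1.8/cos25.1° = 1.988 m; N'_4 = 207·cos25.1° = 187.5; c'Δl = 4.97; W sinα = 87.8
Slice 5: Δl = 2.9/cos35.3° = 3.553 m; N'_5 = 263·cos35.3° = 214.6; c'Δl = 8.88; W sinα = 152.0
Slice 6: Δl = 3.1/cos50.7° = 4.894 m; N'_6 = 127·cos50.7° = 80.4; c'Δl = 12.24; W sinα = 98.3
Σc'Δl = 45.2 kN/m; ΣN' = 1022.1 kN/m; ΣW sinα = 441.8 kN/m
Resisting = 45.2 + 1022.1·tan24.7° = 45.2 + 470.1 = 515.3 kN/m
FS = 515.3 / 441.8 = 1.166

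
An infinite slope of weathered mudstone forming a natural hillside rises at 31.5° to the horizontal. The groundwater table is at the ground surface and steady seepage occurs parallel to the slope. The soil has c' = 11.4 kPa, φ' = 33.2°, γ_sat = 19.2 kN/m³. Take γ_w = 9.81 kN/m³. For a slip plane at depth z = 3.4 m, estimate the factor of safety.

With seepage parallel to the slope and the water table at the surface, the effective normal stress on the slip plane uses the buoyant unit weight γ' = γ_sat − γ_w while the driving shear stress uses γ_sat:
FS = [c' + γ' z cos²β tanφ'] / [γ_sat z sinβ cosβ]
γ' = 19.2 − 9.81 = 9.39 kN/m³
Numerator = 11.4 + 9.39·3.4·cos²31.5°·tan33.2° = 11.4 + 9.39·3.4·0.7270·0.6544 = 26.588 kPa
Denominator = 19.2·3.4·sin31.5°·cos31.5° = 19.2·3.4·0.5225·0.8526 = 29.082 kPa
FS = 26.588 / 29.082 = 0.914

FS = 0.91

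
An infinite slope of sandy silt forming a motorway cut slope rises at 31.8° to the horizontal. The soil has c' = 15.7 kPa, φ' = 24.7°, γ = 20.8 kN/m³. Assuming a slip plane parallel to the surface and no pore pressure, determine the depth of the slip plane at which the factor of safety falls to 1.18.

z = 3.85 m

Setting FS = 1.18 in FS = [c' + γz cos²β tanφ'] / [γz sinβ cosβ] and solving for z:
z = c' / [γ cosβ (FS·sinβ − cosβ·tanφ')]
  = 15.7 / [20.8·cos31.8°·(1.18·sin31.8° − cos31.8°·tan24.7°)]
  = 15.7 / [20.8·0.8499·(1.18·0.5270 − 0.8499·0.4599)]
  = 15.7 / 4.0818 = 3.846 m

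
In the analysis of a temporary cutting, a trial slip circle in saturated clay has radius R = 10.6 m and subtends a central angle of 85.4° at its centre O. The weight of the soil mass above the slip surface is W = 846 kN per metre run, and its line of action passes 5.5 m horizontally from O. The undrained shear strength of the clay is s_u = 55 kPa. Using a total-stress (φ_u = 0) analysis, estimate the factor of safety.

Taking moments about the centre O, the resisting moment is provided by the undrained shear strength acting along the arc:
Arc length L_a = R·θ = 10.6·(85.4°·π/180) = 10.6·1.4905 = 15.80 m
M_R = s_u·L_a·R = 55·15.80·10.6 = 9211.1 kN·m/m
M_D = W·d = 846·5.5 = 4653.0 kN·m/m
FS = M_R / M_D = 9211.1 / 4653.0 = 1.980

FS = 1.98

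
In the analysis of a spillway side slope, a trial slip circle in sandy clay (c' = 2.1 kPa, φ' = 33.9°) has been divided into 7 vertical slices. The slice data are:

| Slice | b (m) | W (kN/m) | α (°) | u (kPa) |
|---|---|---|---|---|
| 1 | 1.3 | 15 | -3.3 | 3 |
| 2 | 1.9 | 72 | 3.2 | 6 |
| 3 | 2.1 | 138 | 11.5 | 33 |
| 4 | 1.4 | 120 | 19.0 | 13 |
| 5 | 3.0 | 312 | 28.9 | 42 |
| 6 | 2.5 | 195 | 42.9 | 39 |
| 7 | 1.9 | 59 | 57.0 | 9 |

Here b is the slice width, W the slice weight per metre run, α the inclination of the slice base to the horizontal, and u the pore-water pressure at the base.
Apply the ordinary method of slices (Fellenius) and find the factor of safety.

FS = 0.71

Ordinary method of slices: FS = Σ[c'·Δl_i + (W_i cosα_i − u_i·Δl_i)·tanφ'] / Σ W_i sinα_i, with Δl_i = b_i / cosα_i.
Slice 1: Δl = 1.3/cos(-3.3°) = 1.302 m; N'_1 = 15·cos(-3.3°) − 3·1.302 = 11.1; c'Δl = 2.73; W sinα = -0.9
Slice 2: Δl = 1.9/cos3.2° = 1.903 m; N'_2 = 72·cos3.2° − 6·1.903 = 60.5; c'Δl = 4.00; W sinα = 4.0
Slice 3: Δl = 2.1/cos11.5° = 2.143 m; N'_3 = 138·cos11.5° − 33·2.143 = 64.5; c'Δl = 4.50; W sinα = 27.5
Slice 4: Δl = 1.4/cos19.0° = 1.481 m; N'_4 = 120·cos19.0° − 13·1.481 = 94.2; c'Δl = 3.11; W sinα = 39.1
Slice 5: Δl = 3.0/cos28.9° = 3.427 m; N'_5 = 312·cos28.9° − 42·3.427 = 129.2; c'Δl = 7.20; W sinα = 150.8
Slice 6: Δl = 2.5/cos42.9° = 3.413 m; N'_6 = 195·cos42.9° − 39·3.413 = 9.7; c'Δl = 7.17; W sinα = 132.7
Slice 7: Δl = 1.9/cos57.0° = 3.489 m; N'_7 = 59·cos57.0° − 9·3.489 = 0.7; c'Δl = 7.33; W sinα = 49.5
Σc'Δl = 36.0 kN/m; ΣN' = 370.0 kN/m; ΣW sinα = 402.7 kN/m
Resisting = 36.0 + 370.0·tan33.9° = 36.0 + 248.6 = 284.6 kN/m
FS = 284.6 / 402.7 = 0.707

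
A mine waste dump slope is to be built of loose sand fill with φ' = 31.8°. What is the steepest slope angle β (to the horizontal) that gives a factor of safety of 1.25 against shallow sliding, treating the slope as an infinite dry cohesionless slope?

β = 26.4°

For an infinite dry cohesionless slope FS = tanφ'/tanβ, so tanβ = tanφ' / FS.
tanβ = tan31.8° / 1.25 = 0.6200 / 1.25 = 0.4960
β = arctan(0.4960) = 26.38°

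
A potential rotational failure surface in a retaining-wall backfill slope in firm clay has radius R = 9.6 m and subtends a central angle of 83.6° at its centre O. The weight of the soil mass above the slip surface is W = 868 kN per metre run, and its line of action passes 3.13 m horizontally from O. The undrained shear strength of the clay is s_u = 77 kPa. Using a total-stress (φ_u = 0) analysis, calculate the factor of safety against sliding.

Taking moments about the centre O, the resisting moment is provided by the undrained shear strength acting along the arc:
Arc length L_a = R·θ = 9.6·(83.6°·π/180) = 9.6·1.4591 = 14.01 m
M_R = s_u·L_a·R = 77·14.01·9.6 = 10354.2 kN·m/m
M_D = W·d = 868·3.13 = 2716.8 kN·m/m
FS = M_R / M_D = 10354.2 / 2716.8 = 3.811

FS = 3.81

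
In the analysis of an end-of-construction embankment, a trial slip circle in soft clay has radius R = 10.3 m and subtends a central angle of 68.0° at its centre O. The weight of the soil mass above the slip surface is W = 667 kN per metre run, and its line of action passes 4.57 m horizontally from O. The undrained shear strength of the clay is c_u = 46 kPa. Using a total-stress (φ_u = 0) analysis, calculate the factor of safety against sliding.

FS = 1.90

Taking moments about the centre O, the resisting moment is provided by the undrained shear strength acting along the arc:
Arc length L_a = R·θ = 10.3·(68.0°·π/180) = 10.3·1.1868 = 12.22 m
M_R = c_u·L_a·R = 46·12.22·10.3 = 5791.9 kN·m/m
M_D = W·d = 667·4.57 = 3048.2 kN·m/m
FS = M_R / M_D = 5791.9 / 3048.2 = 1.900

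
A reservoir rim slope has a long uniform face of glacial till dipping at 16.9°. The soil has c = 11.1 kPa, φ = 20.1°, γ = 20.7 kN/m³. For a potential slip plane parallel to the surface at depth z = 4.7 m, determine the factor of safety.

FS = 1.61

For an infinite slope with a slip plane parallel to the surface (no pore pressure): FS = [c + γz cos²β tanφ] / [γz sinβ cosβ].
γz = 20.7·4.7 = 97.29 kN/m²
Numerator = 11.1 + 97.29·cos²16.9°·tan20.1° = 11.1 + 97.29·0.9155·0.3659 = 43.694 kPa
Denominator = 97.29·sin16.9°·cos16.9° = 97.29·0.2907·0.9568 = 27.061 kPa
FS = 43.694 / 27.061 = 1.615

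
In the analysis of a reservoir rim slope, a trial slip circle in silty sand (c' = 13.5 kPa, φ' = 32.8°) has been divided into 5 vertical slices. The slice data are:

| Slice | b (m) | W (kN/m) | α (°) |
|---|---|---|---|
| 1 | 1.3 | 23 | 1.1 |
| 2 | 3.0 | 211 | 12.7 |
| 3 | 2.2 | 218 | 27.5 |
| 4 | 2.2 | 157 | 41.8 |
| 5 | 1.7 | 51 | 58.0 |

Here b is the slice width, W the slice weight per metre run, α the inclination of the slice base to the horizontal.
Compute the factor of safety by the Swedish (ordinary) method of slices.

FS = 1.83

Ordinary method of slices: FS = Σ[c'·Δl_i + (W_i cosα_i)·tanφ'] / Σ W_i sinα_i, with Δl_i = b_i / cosα_i.
Slice 1: Δl = 1.3/cos1.1° = 1.300 m; N'_1 = 23·cos1.1° = 23.0; c'Δl = 17.55; W sinα = 0.4
Slice 2: Δl = 3.0/cos12.7° = 3.075 m; N'_2 = 211·cos12.7° = 205.8; c'Δl = 41.52; W sinα = 46.4
Slice 3: Δl = 2.2/cos27.5° = 2.480 m; N'_3 = 218·cos27.5° = 193.4; c'Δl = 33.48; W sinα = 100.7
Slice 4: Δl = 2.2/cos41.8° = 2.951 m; N'_4 = 157·cos41.8° = 117.0; c'Δl = 39.84; W sinα = 104.6
Slice 5: Δl = 1.7/cos58.0° = 3.208 m; N'_5 = 51·cos58.0° = 27.0; c'Δl = 43.31; W sinα = 43.3
Σc'Δl = 175.7 kN/m; ΣN' = 566.3 kN/m; ΣW sinα = 295.4 kN/m
Resisting = 175.7 + 566.3·tan32.8° = 175.7 + 364.9 = 540.6 kN/m
FS = 540.6 / 295.4 = 1.830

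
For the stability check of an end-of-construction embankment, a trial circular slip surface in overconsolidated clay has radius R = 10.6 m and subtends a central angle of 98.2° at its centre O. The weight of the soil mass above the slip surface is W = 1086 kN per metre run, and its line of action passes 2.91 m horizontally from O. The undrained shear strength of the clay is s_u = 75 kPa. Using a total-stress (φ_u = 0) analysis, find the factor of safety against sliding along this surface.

Taking moments about the centre O, the resisting moment is provided by the undrained shear strength acting along the arc:
Arc length L_a = R·θ = 10.6·(98.2°·π/180) = 10.6·1.7139 = 18.17 m
M_R = s_u·L_a·R = 75·18.17·10.6 = 14443.1 kN·m/m
M_D = W·d = 1086·2.91 = 3160.3 kN·m/m
FS = M_R / M_D = 14443.1 / 3160.3 = 4.570

FS = 4.57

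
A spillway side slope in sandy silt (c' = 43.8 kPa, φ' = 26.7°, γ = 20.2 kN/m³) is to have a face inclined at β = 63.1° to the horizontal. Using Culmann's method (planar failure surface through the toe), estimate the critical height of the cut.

H_c = 35.42 m

Culmann's analysis gives the critical failure plane at α_cr = (β + φ')/2 = (63.1 + 26.7)/2 = 44.9°, and the critical height
H_c = (4c'/γ) · sinβ cosφ' / [1 − cos(β − φ')]
    = (4·43.8/20.2) · sin63.1°·cos26.7° / [1 − cos(36.4°)]
    = 8.673 · 0.8918·0.8934 / [1 − 0.8049]
    = 8.673 · 0.7967 / 0.1951
    = 35.42 m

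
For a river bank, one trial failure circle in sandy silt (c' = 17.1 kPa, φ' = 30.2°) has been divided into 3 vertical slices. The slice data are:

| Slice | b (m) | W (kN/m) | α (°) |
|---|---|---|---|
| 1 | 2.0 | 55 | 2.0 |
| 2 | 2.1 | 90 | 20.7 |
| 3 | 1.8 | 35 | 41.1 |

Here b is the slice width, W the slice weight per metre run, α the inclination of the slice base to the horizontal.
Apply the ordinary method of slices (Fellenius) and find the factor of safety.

FS = 3.70

Ordinary method of slices: FS = Σ[c'·Δl_i + (W_i cosα_i)·tanφ'] / Σ W_i sinα_i, with Δl_i = b_i / cosα_i.
Slice 1: Δl = 2.0/cos2.0° = 2.001 m; N'_1 = 55·cos2.0° = 55.0; c'Δl = 34.22; W sinα = 1.9
Slice 2: Δl = 2.1/cos20.7° = 2.245 m; N'_2 = 90·cos20.7° = 84.2; c'Δl = 38.39; W sinα = 31.8
Slice 3: Δl = 1.8/cos41.1° = 2.389 m; N'_3 = 35·cos41.1° = 26.4; c'Δl = 40.85; W sinα = 23.0
Σc'Δl = 113.5 kN/m; ΣN' = 165.5 kN/m; ΣW sinα = 56.7 kN/m
Resisting = 113.5 + 165.5·tan30.2° = 113.5 + 96.3 = 209.8 kN/m
FS = 209.8 / 56.7 = 3.697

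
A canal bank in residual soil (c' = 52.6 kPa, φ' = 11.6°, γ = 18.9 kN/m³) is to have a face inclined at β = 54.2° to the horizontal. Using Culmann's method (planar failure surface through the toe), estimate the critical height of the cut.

H_c = 33.51 m

Culmann's analysis gives the critical failure plane at α_cr = (β + φ')/2 = (54.2 + 11.6)/2 = 32.9°, and the critical height
H_c = (4c'/γ) · sinβ cosφ' / [1 − cos(β − φ')]
    = (4·52.6/18.9) · sin54.2°·cos11.6° / [1 − cos(42.6°)]
    = 11.132 · 0.8111·0.9796 / [1 − 0.7361]
    = 11.132 · 0.7945 / 0.2639
    = 33.51 m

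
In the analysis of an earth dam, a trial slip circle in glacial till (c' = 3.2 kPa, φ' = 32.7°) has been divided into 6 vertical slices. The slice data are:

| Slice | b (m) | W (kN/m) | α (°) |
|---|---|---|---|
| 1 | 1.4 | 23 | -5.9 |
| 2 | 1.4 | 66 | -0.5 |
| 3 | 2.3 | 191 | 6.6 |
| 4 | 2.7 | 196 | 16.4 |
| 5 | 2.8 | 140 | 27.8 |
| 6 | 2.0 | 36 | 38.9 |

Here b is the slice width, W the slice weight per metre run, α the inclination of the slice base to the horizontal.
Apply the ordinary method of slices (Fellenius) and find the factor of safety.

Ordinary method of slices: FS = Σ[c'·Δl_i + (W_i cosα_i)·tanφ'] / Σ W_i sinα_i, with Δl_i = b_i / cosα_i.
Slice 1: Δl = 1.4/cos(-5.9°) = 1.407 m; N'_1 = 23·cos(-5.9°) = 22.9; c'Δl = 4.50; W sinα = -2.4
Slice 2: Δl = 1.4/cos(-0.5°) = 1.400 m; N'_2 = 66·cos(-0.5°) = 66.0; c'Δl = 4.48; W sinα = -0.6
Slice 3: Δl = 2.3/cos6.6° = 2.315 m; N'_3 = 191·cos6.6° = 189.7; c'Δl = 7.41; W sinα = 22.0
Slice 4: Δl = 2.7/cos16.4° = 2.815 m; N'_4 = 196·cos16.4° = 188.0; c'Δl = 9.01; W sinα = 55.3
Slice 5: Δl = 2.8/cos27.8° = 3.165 m; N'_5 = 140·cos27.8° = 123.8; c'Δl = 10.13; W sinα = 65.3
Slice 6: Δl = 2.0/cos38.9° = 2.570 m; N'_6 = 36·cos38.9° = 28.0; c'Δl = 8.22; W sinα = 22.6
Σc'Δl = 43.8 kN/m; ΣN' = 618.5 kN/m; ΣW sinα = 162.3 kN/m
Resisting = 43.8 + 618.5·tan32.7° = 43.8 + 397.1 = 440.8 kN/m
FS = 440.8 / 162.3 = 2.717

FS = 2.72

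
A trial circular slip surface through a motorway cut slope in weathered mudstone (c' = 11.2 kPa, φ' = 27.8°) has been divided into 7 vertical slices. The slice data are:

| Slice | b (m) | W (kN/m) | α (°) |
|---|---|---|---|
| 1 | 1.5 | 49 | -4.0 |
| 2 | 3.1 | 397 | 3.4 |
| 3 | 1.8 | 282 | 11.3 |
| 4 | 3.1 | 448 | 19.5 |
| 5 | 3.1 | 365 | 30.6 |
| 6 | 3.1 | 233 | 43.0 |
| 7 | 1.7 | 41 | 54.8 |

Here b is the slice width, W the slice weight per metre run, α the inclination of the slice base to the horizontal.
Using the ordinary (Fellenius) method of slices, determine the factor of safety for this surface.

Ordinary method of slices: FS = Σ[c'·Δl_i + (W_i cosα_i)·tanφ'] / Σ W_i sinα_i, with Δl_i = b_i / cosα_i.
Slice 1: Δl = 1.5/cos(-4.0°) = 1.504 m; N'_1 = 49·cos(-4.0°) = 48.9; c'Δl = 16.84; W sinα = -3.4
Slice 2: Δl = 3.1/cos3.4° = 3.105 m; N'_2 = 397·cos3.4° = 396.3; c'Δl = 34.78; W sinα = 23.5
Slice 3: Δl = 1.8/cos11.3° = 1.836 m; N'_3 = 282·cos11.3° = 276.5; c'Δl = 20.56; W sinα = 55.3
Slice 4: Δl = 3.1/cos19.5° = 3.289 m; N'_4 = 448·cos19.5° = 422.3; c'Δl = 36.83; W sinα = 149.5
Slice 5: Δl = 3.1/cos30.6° = 3.602 m; N'_5 = 365·cos30.6° = 314.2; c'Δl = 40.34; W sinα = 185.8
Slice 6: Δl = 3.1/cos43.0° = 4.239 m; N'_6 = 233·cos43.0° = 170.4; c'Δl = 47.47; W sinα = 158.9
Slice 7: Δl = 1.7/cos54.8° = 2.949 m; N'_7 = 41·cos54.8° = 23.6; c'Δl = 33.03; W sinα = 33.5
Σc'Δl = 229.9 kN/m; ΣN' = 1652.2 kN/m; ΣW sinα = 603.1 kN/m
Resisting = 229.9 + 1652.2·tan27.8° = 229.9 + 871.1 = 1101.0 kN/m
FS = 1101.0 / 603.1 = 1.825

FS = 1.83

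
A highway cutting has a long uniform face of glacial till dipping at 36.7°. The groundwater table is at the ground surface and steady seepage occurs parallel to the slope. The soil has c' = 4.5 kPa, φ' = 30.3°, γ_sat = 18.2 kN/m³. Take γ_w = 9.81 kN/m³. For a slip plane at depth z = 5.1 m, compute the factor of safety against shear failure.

With seepage parallel to the slope and the water table at the surface, the effective normal stress on the slip plane uses the buoyant unit weight γ' = γ_sat − γ_w while the driving shear stress uses γ_sat:
FS = [c' + γ' z cos²β tanφ'] / [γ_sat z sinβ cosβ]
γ' = 18.2 − 9.81 = 8.39 kN/m³
Numerator = 4.5 + 8.39·5.1·cos²36.7°·tan30.3° = 4.5 + 8.39·5.1·0.6428·0.5844 = 20.574 kPa
Denominator = 18.2·5.1·sin36.7°·cos36.7° = 18.2·5.1·0.5976·0.8018 = 44.476 kPa
FS = 20.574 / 44.476 = 0.463

FS = 0.46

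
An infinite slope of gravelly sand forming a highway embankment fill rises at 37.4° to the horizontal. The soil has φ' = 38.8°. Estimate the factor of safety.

FS = 1.05

For a dry cohesionless infinite slope the factor of safety is FS = tanφ' / tanβ.
FS = tan38.8° / tan37.4° = 0.8040 / 0.7646 = 1.052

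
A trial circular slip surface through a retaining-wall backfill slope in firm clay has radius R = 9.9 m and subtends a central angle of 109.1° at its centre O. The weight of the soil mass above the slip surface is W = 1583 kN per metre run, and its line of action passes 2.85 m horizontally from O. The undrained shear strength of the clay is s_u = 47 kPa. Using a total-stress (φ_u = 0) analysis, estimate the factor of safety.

Taking moments about the centre O, the resisting moment is provided by the undrained shear strength acting along the arc:
Arc length L_a = R·θ = 9.9·(109.1°·π/180) = 9.9·1.9042 = 18.85 m
M_R = s_u·L_a·R = 47·18.85·9.9 = 8771.4 kN·m/m
M_D = W·d = 1583·2.85 = 4511.6 kN·m/m
FS = M_R / M_D = 8771.4 / 4511.6 = 1.944

FS = 1.94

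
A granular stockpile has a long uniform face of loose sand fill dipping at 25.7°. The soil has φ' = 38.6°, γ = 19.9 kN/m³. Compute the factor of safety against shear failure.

For a dry cohesionless infinite slope the factor of safety is FS = tanφ' / tanβ.
FS = tan38.6° / tan25.7° = 0.7983 / 0.4813 = 1.659

FS = 1.66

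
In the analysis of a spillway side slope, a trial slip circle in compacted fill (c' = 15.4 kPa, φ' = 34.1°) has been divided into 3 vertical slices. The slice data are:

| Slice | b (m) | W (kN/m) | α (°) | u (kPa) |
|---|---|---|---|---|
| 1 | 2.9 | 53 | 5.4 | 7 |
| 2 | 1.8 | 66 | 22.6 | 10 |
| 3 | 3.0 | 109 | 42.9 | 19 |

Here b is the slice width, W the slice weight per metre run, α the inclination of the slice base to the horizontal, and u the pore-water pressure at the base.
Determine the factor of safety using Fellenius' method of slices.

FS = 1.81

Ordinary method of slices: FS = Σ[c'·Δl_i + (W_i cosα_i − u_i·Δl_i)·tanφ'] / Σ W_i sinα_i, with Δl_i = b_i / cosα_i.
Slice 1: Δl = 2.9/cos5.4° = 2.913 m; N'_1 = 53·cos5.4° − 7·2.913 = 32.4; c'Δl = 44.86; W sinα = 5.0
Slice 2: Δl = 1.8/cos22.6° = 1.950 m; N'_2 = 66·cos22.6° − 10·1.950 = 41.4; c'Δl = 30.03; W sinα = 25.4
Slice 3: Δl = 3.0/cos42.9° = 4.095 m; N'_3 = 109·cos42.9° − 19·4.095 = 2.0; c'Δl = 63.07; W sinα = 74.2
Σc'Δl = 138.0 kN/m; ΣN' = 75.8 kN/m; ΣW sinα = 104.5 kN/m
Resisting = 138.0 + 75.8·tan34.1° = 138.0 + 51.4 = 189.3 kN/m
FS = 189.3 / 104.5 = 1.811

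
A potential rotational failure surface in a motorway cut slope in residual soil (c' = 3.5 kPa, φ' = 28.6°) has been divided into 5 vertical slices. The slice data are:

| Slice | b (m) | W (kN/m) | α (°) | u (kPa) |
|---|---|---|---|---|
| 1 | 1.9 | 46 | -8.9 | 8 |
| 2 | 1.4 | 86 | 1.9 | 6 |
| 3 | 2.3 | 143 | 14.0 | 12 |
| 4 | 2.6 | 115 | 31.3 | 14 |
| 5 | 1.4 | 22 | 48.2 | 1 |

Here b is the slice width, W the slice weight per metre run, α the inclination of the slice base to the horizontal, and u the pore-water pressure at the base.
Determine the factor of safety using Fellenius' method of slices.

FS = 1.82

Ordinary method of slices: FS = Σ[c'·Δl_i + (W_i cosα_i − u_i·Δl_i)·tanφ'] / Σ W_i sinα_i, with Δl_i = b_i / cosα_i.
Slice 1: Δl = 1.9/cos(-8.9°) = 1.923 m; N'_1 = 46·cos(-8.9°) − 8·1.923 = 30.1; c'Δl = 6.73; W sinα = -7.1
Slice 2: Δl = 1.4/cos1.9° = 1.401 m; N'_2 = 86·cos1.9° − 6·1.401 = 77.5; c'Δl = 4.90; W sinα = 2.9
Slice 3: Δl = 2.3/cos14.0° = 2.370 m; N'_3 = 143·cos14.0° − 12·2.370 = 110.3; c'Δl = 8.30; W sinα = 34.6
Slice 4: Δl = 2.6/cos31.3° = 3.043 m; N'_4 = 115·cos31.3° − 14·3.043 = 55.7; c'Δl = 10.65; W sinα = 59.7
Slice 5: Δl = 1.4/cos48.2° = 2.100 m; N'_5 = 22·cos48.2° − 1·2.100 = 12.6; c'Δl = 7.35; W sinα = 16.4
Σc'Δl = 37.9 kN/m; ΣN' = 286.1 kN/m; ΣW sinα = 106.5 kN/m
Resisting = 37.9 + 286.1·tan28.6° = 37.9 + 156.0 = 193.9 kN/m
FS = 193.9 / 106.5 = 1.821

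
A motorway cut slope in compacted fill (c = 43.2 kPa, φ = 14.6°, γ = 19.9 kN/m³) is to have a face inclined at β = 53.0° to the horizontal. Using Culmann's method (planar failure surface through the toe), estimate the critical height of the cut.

H_c = 31.03 m

Culmann's analysis gives the critical failure plane at α_cr = (β + φ)/2 = (53.0 + 14.6)/2 = 33.8°, and the critical height
H_c = (4c/γ) · sinβ cosφ / [1 − cos(β − φ)]
    = (4·43.2/19.9) · sin53.0°·cos14.6° / [1 − cos(38.4°)]
    = 8.683 · 0.7986·0.9677 / [1 − 0.7837]
    = 8.683 · 0.7728 / 0.2163
    = 31.03 m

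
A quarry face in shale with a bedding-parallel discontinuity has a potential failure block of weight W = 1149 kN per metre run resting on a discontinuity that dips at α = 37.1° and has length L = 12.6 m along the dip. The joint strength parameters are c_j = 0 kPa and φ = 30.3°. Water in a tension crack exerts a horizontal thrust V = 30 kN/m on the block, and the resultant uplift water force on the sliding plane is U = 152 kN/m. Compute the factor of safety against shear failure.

Resolving the block weight along and normal to the plane and applying the Mohr–Coulomb strength on the joint:
N' = W cosα − U − V sinα = 1149·cos37.1° − 152 − 30·sin37.1° = 746.3 kN/m
Driving force T = W sinα + V cosα = 1149·sin37.1° + 30·cos37.1° = 717.0 kN/m
Resisting force R = c_j·L + N'·tanφ = 0·12.6 + 746.3·tan30.3° = 0.0 + 436.1 = 436.1 kN/m
FS = R / T = 436.1 / 717.0 = 0.608

FS = 0.61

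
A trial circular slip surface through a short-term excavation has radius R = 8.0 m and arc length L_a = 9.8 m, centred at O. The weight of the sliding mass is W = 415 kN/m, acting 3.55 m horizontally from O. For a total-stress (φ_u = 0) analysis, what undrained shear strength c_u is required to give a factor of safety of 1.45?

c_u = 27.2 kPa

FS = c_u·L_a·R / (W·d), so c_u = FS·W·d / (L_a·R).
c_u = 1.45·415·3.55 / (9.80·8.0) = 2136.2 / 78.40 = 27.25 kPa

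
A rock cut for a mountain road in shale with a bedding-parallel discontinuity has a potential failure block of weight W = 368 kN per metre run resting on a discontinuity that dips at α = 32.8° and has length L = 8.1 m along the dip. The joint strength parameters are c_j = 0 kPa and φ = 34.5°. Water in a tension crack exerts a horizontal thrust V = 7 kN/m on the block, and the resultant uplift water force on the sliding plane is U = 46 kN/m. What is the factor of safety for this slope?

Resolving the block weight along and normal to the plane and applying the Mohr–Coulomb strength on the joint:
N' = W cosα − U − V sinα = 368·cos32.8° − 46 − 7·sin32.8° = 259.5 kN/m
Driving force T = W sinα + V cosα = 368·sin32.8° + 7·cos32.8° = 205.2 kN/m
Resisting force R = c_j·L + N'·tanφ = 0·8.1 + 259.5·tan34.5° = 0.0 + 178.4 = 178.4 kN/m
FS = R / T = 178.4 / 205.2 = 0.869

FS = 0.87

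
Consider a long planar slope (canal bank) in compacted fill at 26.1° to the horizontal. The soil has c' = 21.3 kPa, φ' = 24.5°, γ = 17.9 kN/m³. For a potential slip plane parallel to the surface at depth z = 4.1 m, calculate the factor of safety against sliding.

For an infinite slope with a slip plane parallel to the surface (no pore pressure): FS = [c' + γz cos²β tanφ'] / [γz sinβ cosβ].
γz = 17.9·4.1 = 73.39 kN/m²
Numerator = 21.3 + 73.39·cos²26.1°·tan24.5° = 21.3 + 73.39·0.8065·0.4557 = 48.272 kPa
Denominator = 73.39·sin26.1°·cos26.1° = 73.39·0.4399·0.8980 = 28.995 kPa
FS = 48.272 / 28.995 = 1.665

FS = 1.66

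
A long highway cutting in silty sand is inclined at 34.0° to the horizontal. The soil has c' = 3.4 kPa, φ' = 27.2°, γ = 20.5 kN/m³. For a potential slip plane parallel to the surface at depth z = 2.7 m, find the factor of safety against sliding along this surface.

For an infinite slope with a slip plane parallel to the surface (no pore pressure): FS = [c' + γz cos²β tanφ'] / [γz sinβ cosβ].
γz = 20.5·2.7 = 55.35 kN/m²
Numerator = 3.4 + 55.35·cos²34.0°·tan27.2° = 3.4 + 55.35·0.6873·0.5139 = 22.951 kPa
Denominator = 55.35·sin34.0°·cos34.0° = 55.35·0.5592·0.8290 = 25.660 kPa
FS = 22.951 / 25.660 = 0.894

FS = 0.89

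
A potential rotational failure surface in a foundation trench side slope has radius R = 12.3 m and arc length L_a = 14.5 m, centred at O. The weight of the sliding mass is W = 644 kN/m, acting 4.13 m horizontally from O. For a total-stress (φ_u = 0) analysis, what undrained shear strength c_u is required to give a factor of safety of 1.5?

c_u = 22.4 kPa

FS = c_u·L_a·R / (W·d), so c_u = FS·W·d / (L_a·R).
c_u = 1.5·644·4.13 / (14.50·12.3) = 3989.6 / 178.35 = 22.37 kPa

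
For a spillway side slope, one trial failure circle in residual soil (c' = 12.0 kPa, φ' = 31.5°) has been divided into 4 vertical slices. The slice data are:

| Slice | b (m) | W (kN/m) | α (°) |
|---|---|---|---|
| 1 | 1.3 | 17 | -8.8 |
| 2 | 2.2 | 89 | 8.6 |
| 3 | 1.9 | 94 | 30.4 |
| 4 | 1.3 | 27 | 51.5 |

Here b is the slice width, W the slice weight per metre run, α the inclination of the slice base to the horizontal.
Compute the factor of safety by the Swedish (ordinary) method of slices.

FS = 2.75

Ordinary method of slices: FS = Σ[c'·Δl_i + (W_i cosα_i)·tanφ'] / Σ W_i sinα_i, with Δl_i = b_i / cosα_i.
Slice 1: Δl = 1.3/cos(-8.8°) = 1.315 m; N'_1 = 17·cos(-8.8°) = 16.8; c'Δl = 15.79; W sinα = -2.6
Slice 2: Δl = 2.2/cos8.6° = 2.225 m; N'_2 = 89·cos8.6° = 88.0; c'Δl = 26.70; W sinα = 13.3
Slice 3: Δl = 1.9/cos30.4° = 2.203 m; N'_3 = 94·cos30.4° = 81.1; c'Δl = 26.43; W sinα = 47.6
Slice 4: Δl = 1.3/cos51.5° = 2.088 m; N'_4 = 27·cos51.5° = 16.8; c'Δl = 25.06; W sinα = 21.1
Σc'Δl = 94.0 kN/m; ΣN' = 202.7 kN/m; ΣW sinα = 79.4 kN/m
Resisting = 94.0 + 202.7·tan31.5° = 94.0 + 124.2 = 218.2 kN/m
FS = 218.2 / 79.4 = 2.748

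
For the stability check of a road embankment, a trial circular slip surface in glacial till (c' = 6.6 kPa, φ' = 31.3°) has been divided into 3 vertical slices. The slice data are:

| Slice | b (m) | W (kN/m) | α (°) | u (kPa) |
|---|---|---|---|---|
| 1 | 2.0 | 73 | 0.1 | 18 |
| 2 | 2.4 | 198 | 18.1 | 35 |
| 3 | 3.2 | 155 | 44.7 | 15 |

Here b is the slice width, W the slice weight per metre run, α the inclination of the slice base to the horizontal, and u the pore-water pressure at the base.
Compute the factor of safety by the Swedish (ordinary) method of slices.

FS = 0.99

Ordinary method of slices: FS = Σ[c'·Δl_i + (W_i cosα_i − u_i·Δl_i)·tanφ'] / Σ W_i sinα_i, with Δl_i = b_i / cosα_i.
Slice 1: Δl = 2.0/cos0.1° = 2.000 m; N'_1 = 73·cos0.1° − 18·2.000 = 37.0; c'Δl = 13.20; W sinα = 0.1
Slice 2: Δl = 2.4/cos18.1° = 2.525 m; N'_2 = 198·cos18.1° − 35·2.525 = 99.8; c'Δl = 16.66; W sinα = 61.5
Slice 3: Δl = 3.2/cos44.7° = 4.502 m; N'_3 = 155·cos44.7° − 15·4.502 = 42.6; c'Δl = 29.71; W sinα = 109.0
Σc'Δl = 59.6 kN/m; ΣN' = 179.5 kN/m; ΣW sinα = 170.7 kN/m
Resisting = 59.6 + 179.5·tan31.3° = 59.6 + 109.1 = 168.7 kN/m
FS = 168.7 / 170.7 = 0.988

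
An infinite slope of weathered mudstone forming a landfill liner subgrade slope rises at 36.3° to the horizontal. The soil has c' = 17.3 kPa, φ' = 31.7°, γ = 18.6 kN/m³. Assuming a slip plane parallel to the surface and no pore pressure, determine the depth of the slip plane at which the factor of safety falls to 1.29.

z = 4.34 m

Setting FS = 1.29 in FS = [c' + γz cos²β tanφ'] / [γz sinβ cosβ] and solving for z:
z = c' / [γ cosβ (FS·sinβ − cosβ·tanφ')]
  = 17.3 / [18.6·cos36.3°·(1.29·sin36.3° − cos36.3°·tan31.7°)]
  = 17.3 / [18.6·0.8059·(1.29·0.5920 − 0.8059·0.6176)]
  = 17.3 / 3.9866 = 4.340 m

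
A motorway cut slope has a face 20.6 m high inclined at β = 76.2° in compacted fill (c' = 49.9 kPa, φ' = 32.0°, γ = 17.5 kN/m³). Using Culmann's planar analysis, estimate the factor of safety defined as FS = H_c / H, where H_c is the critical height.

FS = 1.61

H_c = (4c'/γ) · sinβ cosφ' / [1 − cos(β − φ')]
    = (4·49.9/17.5) · sin76.2°·cos32.0° / [1 − cos44.2°]
    = 11.406 · 0.8236 / 0.2831 = 33.18 m
FS = H_c / H = 33.18 / 20.6 = 1.611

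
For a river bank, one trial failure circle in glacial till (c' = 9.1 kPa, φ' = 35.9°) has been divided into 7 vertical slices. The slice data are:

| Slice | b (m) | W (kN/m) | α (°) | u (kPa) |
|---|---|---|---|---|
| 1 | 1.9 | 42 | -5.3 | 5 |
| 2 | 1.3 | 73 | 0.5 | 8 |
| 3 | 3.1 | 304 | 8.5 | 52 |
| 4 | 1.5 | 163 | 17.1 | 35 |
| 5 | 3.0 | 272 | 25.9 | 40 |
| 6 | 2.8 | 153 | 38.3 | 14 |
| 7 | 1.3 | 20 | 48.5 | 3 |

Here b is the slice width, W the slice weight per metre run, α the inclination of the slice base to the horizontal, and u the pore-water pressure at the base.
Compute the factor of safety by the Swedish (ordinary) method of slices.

Ordinary method of slices: FS = Σ[c'·Δl_i + (W_i cosα_i − u_i·Δl_i)·tanφ'] / Σ W_i sinα_i, with Δl_i = b_i / cosα_i.
Slice 1: Δl = 1.9/cos(-5.3°) = 1.908 m; N'_1 = 42·cos(-5.3°) − 5·1.908 = 32.3; c'Δl = 17.36; W sinα = -3.9
Slice 2: Δl = 1.3/cos0.5° = 1.300 m; N'_2 = 73·cos0.5° − 8·1.300 = 62.6; c'Δl = 11.83; W sinα = 0.6
Slice 3: Δl = 3.1/cos8.5° = 3.134 m; N'_3 = 304·cos8.5° − 52·3.134 = 137.7; c'Δl = 28.52; W sinα = 44.9
Slice 4: Δl = 1.5/cos17.1° = 1.569 m; N'_4 = 163·cos17.1° − 35·1.569 = 100.9; c'Δl = 14.28; W sinα = 47.9
Slice 5: Δl = 3.0/cos25.9° = 3.335 m; N'_5 = 272·cos25.9° − 40·3.335 = 111.3; c'Δl = 30.35; W sinα = 118.8
Slice 6: Δl = 2.8/cos38.3° = 3.568 m; N'_6 = 153·cos38.3° − 14·3.568 = 70.1; c'Δl = 32.47; W sinα = 94.8
Slice 7: Δl = 1.3/cos48.5° = 1.962 m; N'_7 = 20·cos48.5° − 3·1.962 = 7.4; c'Δl = 17.85; W sinα = 15.0
Σc'Δl = 152.7 kN/m; ΣN' = 522.2 kN/m; ΣW sinα = 318.2 kN/m
Resisting = 152.7 + 522.2·tan35.9° = 152.7 + 378.0 = 530.7 kN/m
FS = 530.7 / 318.2 = 1.668

FS = 1.67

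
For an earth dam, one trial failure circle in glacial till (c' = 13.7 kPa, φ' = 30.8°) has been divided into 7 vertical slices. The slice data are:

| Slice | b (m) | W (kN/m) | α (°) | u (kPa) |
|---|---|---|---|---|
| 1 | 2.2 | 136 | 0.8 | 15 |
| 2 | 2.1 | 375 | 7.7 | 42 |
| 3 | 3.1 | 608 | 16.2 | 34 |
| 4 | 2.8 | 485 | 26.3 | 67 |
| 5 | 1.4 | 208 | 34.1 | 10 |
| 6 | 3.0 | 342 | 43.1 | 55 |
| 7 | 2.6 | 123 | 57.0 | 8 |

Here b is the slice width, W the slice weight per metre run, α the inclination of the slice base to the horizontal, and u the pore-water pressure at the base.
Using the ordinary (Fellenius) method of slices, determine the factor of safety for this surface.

Ordinary method of slices: FS = Σ[c'·Δl_i + (W_i cosα_i − u_i·Δl_i)·tanφ'] / Σ W_i sinα_i, with Δl_i = b_i / cosα_i.
Slice 1: Δl = 2.2/cos0.8° = 2.200 m; N'_1 = 136·cos0.8° − 15·2.200 = 103.0; c'Δl = 30.14; W sinα = 1.9
Slice 2: Δl = 2.1/cos7.7° = 2.119 m; N'_2 = 375·cos7.7° − 42·2.119 = 282.6; c'Δl = 29.03; W sinα = 50.2
Slice 3: Δl = 3.1/cos16.2° = 3.228 m; N'_3 = 608·cos16.2° − 34·3.228 = 474.1; c'Δl = 44.23; W sinα = 169.6
Slice 4: Δl = 2.8/cos26.3° = 3.123 m; N'_4 = 485·cos26.3° − 67·3.123 = 225.5; c'Δl = 42.79; W sinα = 214.9
Slice 5: Δl = 1.4/cos34.1° = 1.691 m; N'_5 = 208·cos34.1° − 10·1.691 = 155.3; c'Δl = 23.16; W sinα = 116.6
Slice 6: Δl = 3.0/cos43.1° = 4.109 m; N'_6 = 342·cos43.1° − 55·4.109 = 23.7; c'Δl = 56.29; W sinα = 233.7
Slice 7: Δl = 2.6/cos57.0° = 4.774 m; N'_7 = 123·cos57.0° − 8·4.774 = 28.8; c'Δl = 65.40; W sinα = 103.2
Σc'Δl = 291.0 kN/m; ΣN' = 1293.1 kN/m; ΣW sinα = 890.1 kN/m
Resisting = 291.0 + 1293.1·tan30.8° = 291.0 + 770.8 = 1061.9 kN/m
FS = 1061.9 / 890.1 = 1.193

FS = 1.19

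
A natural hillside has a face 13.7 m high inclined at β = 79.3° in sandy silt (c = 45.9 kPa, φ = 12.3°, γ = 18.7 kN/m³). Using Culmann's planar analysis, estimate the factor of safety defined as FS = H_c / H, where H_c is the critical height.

FS = 1.13

H_c = (4c/γ) · sinβ cosφ / [1 − cos(β − φ)]
    = (4·45.9/18.7) · sin79.3°·cos12.3° / [1 − cos67.0°]
    = 9.818 · 0.9601 / 0.6093 = 15.47 m
FS = H_c / H = 15.47 / 13.7 = 1.129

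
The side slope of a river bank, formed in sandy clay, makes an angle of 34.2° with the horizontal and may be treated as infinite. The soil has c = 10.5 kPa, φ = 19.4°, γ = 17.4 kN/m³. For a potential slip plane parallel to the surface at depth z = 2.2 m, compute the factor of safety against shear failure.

FS = 1.11

For an infinite slope with a slip plane parallel to the surface (no pore pressure): FS = [c + γz cos²β tanφ] / [γz sinβ cosβ].
γz = 17.4·2.2 = 38.28 kN/m²
Numerator = 10.5 + 38.28·cos²34.2°·tan19.4° = 10.5 + 38.28·0.6841·0.3522 = 19.722 kPa
Denominator = 38.28·sin34.2°·cos34.2° = 38.28·0.5621·0.8271 = 17.796 kPa
FS = 19.722 / 17.796 = 1.108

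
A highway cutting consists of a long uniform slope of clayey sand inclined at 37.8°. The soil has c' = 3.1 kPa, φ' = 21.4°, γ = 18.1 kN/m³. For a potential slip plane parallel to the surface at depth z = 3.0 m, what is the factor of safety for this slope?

FS = 0.62

For an infinite slope with a slip plane parallel to the surface (no pore pressure): FS = [c' + γz cos²β tanφ'] / [γz sinβ cosβ].
γz = 18.1·3.0 = 54.30 kN/m²
Numerator = 3.1 + 54.30·cos²37.8°·tan21.4° = 3.1 + 54.30·0.6243·0.3919 = 16.386 kPa
Denominator = 54.30·sin37.8°·cos37.8° = 54.30·0.6129·0.7902 = 26.297 kPa
FS = 16.386 / 26.297 = 0.623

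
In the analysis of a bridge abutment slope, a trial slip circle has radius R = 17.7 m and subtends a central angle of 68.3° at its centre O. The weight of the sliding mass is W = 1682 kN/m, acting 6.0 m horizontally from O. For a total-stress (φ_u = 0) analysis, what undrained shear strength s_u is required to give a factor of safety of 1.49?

s_u = 40.3 kPa

FS = s_u·L_a·R / (W·d), so s_u = FS·W·d / (L_a·R).
Arc length L_a = R·θ = 17.7·(68.3°·π/180) = 17.7·1.1921 = 21.10 m
s_u = 1.49·1682·6.0 / (21.10·17.7) = 15037.1 / 373.46 = 40.26 kPa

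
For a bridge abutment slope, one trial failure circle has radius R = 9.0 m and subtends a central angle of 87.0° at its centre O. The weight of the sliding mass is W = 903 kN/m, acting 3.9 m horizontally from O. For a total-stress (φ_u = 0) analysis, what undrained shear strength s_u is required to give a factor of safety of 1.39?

FS = s_u·L_a·R / (W·d), so s_u = FS·W·d / (L_a·R).
Arc length L_a = R·θ = 9.0·(87.0°·π/180) = 9.0·1.5184 = 13.67 m
s_u = 1.39·903·3.9 / (13.67·9.0) = 4895.2 / 122.99 = 39.80 kPa

s_u = 39.8 kPa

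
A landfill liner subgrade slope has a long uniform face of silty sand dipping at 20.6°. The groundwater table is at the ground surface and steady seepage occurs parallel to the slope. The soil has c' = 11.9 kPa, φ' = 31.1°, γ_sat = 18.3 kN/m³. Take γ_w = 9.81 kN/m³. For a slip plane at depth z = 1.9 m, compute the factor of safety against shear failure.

With seepage parallel to the slope and the water table at the surface, the effective normal stress on the slip plane uses the buoyant unit weight γ' = γ_sat − γ_w while the driving shear stress uses γ_sat:
FS = [c' + γ' z cos²β tanφ'] / [γ_sat z sinβ cosβ]
γ' = 18.3 − 9.81 = 8.49 kN/m³
Numerator = 11.9 + 8.49·1.9·cos²20.6°·tan31.1° = 11.9 + 8.49·1.9·0.8762·0.6032 = 20.426 kPa
Denominator = 18.3·1.9·sin20.6°·cos20.6° = 18.3·1.9·0.3518·0.9361 = 11.451 kPa
FS = 20.426 / 11.451 = 1.784

FS = 1.78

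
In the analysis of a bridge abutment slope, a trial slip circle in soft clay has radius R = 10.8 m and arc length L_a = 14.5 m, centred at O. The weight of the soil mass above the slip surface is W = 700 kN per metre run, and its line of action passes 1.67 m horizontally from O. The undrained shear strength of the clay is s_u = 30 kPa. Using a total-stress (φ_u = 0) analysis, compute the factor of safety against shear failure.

FS = 4.02

Taking moments about the centre O, the resisting moment is provided by the undrained shear strength acting along the arc:
M_R = s_u·L_a·R = 30·14.50·10.8 = 4698.0 kN·m/m
M_D = W·d = 700·1.67 = 1169.0 kN·m/m
FS = M_R / M_D = 4698.0 / 1169.0 = 4.019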